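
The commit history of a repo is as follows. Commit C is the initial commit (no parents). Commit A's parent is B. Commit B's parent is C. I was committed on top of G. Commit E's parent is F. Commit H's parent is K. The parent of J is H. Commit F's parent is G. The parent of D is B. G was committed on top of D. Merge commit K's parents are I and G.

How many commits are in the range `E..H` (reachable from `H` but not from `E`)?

3

Reachable from H: {B, C, D, G, H, I, K}.
Reachable from E: {B, C, D, E, F, G}.
In H's history but not E's: {H, I, K} — 3 commits.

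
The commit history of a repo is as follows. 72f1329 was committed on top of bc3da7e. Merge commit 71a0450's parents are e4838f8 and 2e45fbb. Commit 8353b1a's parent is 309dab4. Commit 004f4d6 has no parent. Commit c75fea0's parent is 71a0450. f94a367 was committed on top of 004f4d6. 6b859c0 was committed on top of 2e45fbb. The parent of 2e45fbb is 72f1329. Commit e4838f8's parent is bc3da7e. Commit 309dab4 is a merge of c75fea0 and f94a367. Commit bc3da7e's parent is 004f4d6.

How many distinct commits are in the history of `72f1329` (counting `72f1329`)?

Walking parent pointers from 72f1329: reachable set = {004f4d6, 72f1329, bc3da7e}.
That is 3 commits.

3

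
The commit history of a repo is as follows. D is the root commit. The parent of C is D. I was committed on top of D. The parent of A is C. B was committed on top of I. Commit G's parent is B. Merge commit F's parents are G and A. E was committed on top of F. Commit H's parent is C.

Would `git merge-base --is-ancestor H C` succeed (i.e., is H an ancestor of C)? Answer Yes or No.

No

Ancestors of C: {C, D}.
H is not in that set, so it is not an ancestor of C.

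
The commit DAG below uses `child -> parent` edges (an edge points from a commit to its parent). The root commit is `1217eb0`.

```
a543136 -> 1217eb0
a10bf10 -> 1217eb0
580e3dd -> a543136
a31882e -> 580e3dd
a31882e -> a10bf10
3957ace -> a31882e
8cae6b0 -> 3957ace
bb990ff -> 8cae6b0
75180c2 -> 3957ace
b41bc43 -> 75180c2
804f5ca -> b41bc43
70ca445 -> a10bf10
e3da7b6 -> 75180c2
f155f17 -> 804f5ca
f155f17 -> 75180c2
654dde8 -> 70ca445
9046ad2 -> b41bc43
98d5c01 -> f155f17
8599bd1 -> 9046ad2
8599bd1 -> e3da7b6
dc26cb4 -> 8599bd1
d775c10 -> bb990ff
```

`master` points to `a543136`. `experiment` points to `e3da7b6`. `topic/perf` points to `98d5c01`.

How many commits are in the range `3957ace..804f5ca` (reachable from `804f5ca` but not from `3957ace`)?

Reachable from 804f5ca: {1217eb0, 3957ace, 580e3dd, 75180c2, 804f5ca, a10bf10, a31882e, a543136, b41bc43}.
Reachable from 3957ace: {1217eb0, 3957ace, 580e3dd, a10bf10, a31882e, a543136}.
In 804f5ca's history but not 3957ace's: {75180c2, 804f5ca, b41bc43} — 3 commits.

3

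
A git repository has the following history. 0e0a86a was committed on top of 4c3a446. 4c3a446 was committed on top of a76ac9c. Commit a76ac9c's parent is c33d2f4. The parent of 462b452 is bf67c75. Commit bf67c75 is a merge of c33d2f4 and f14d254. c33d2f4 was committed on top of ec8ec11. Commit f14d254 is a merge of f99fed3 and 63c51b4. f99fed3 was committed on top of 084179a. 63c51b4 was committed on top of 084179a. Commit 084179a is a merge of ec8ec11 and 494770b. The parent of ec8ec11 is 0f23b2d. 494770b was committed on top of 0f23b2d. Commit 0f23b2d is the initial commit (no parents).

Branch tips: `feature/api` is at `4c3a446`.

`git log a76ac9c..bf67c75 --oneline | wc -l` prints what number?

Reachable from bf67c75: {084179a, 0f23b2d, 494770b, 63c51b4, bf67c75, c33d2f4, ec8ec11, f14d254, f99fed3}.
Reachable from a76ac9c: {0f23b2d, a76ac9c, c33d2f4, ec8ec11}.
In bf67c75's history but not a76ac9c's: {084179a, 494770b, 63c51b4, bf67c75, f14d254, f99fed3} — 6 commits.

6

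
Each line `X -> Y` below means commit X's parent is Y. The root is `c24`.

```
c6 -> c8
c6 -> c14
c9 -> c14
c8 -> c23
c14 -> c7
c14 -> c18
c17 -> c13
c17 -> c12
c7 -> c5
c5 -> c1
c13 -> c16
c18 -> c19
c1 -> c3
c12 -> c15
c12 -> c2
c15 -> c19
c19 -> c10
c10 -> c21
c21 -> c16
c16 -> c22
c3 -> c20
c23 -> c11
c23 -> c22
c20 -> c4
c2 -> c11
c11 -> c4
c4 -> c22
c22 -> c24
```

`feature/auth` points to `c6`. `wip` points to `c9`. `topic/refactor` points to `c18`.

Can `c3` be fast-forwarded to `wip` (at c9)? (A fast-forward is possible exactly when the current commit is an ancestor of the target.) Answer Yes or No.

Yes

A fast-forward from c3 to c9 is possible iff c3 is an ancestor of c9.
Ancestors of c9: {c1, c10, c14, c16, c18, c19, c20, c21, c22, c24, c3, c4, c5, c7, c9}.
c3 is among them, so fast-forward is possible.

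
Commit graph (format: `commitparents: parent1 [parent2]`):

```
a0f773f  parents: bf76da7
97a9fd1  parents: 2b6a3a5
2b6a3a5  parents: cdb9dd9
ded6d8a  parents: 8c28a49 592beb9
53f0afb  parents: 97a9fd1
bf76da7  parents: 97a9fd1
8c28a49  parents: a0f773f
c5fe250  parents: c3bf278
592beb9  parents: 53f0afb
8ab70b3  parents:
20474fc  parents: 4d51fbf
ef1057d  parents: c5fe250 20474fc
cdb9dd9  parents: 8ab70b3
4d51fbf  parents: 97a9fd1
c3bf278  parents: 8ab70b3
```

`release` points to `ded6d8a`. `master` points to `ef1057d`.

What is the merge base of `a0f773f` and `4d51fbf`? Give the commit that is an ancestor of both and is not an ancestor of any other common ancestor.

97a9fd1

Ancestors of a0f773f: {2b6a3a5, 8ab70b3, 97a9fd1, a0f773f, bf76da7, cdb9dd9}.
Ancestors of 4d51fbf: {2b6a3a5, 4d51fbf, 8ab70b3, 97a9fd1, cdb9dd9}.
Common ancestors: {2b6a3a5, 8ab70b3, 97a9fd1, cdb9dd9}.
Among these, 97a9fd1 is not an ancestor of any other common ancestor — it is the merge base.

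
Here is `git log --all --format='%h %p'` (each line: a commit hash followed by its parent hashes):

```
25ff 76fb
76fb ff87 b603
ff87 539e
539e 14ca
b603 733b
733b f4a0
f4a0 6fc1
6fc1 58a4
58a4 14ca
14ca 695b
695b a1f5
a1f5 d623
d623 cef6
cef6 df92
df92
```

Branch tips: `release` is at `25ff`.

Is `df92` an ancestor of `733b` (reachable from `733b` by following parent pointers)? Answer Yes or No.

Yes

Ancestors of 733b (commits reachable by following parents): {14ca, 58a4, 695b, 6fc1, 733b, a1f5, cef6, d623, df92, f4a0}.
df92 is in that set, so it is an ancestor of 733b.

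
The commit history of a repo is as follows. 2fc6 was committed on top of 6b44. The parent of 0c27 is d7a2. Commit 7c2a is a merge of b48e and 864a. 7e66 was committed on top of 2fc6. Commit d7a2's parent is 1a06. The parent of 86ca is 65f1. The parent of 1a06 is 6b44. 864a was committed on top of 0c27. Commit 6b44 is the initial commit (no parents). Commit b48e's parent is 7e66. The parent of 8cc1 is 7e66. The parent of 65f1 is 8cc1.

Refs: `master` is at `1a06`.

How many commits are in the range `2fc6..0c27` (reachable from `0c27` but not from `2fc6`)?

3

Reachable from 0c27: {0c27, 1a06, 6b44, d7a2}.
Reachable from 2fc6: {2fc6, 6b44}.
In 0c27's history but not 2fc6's: {0c27, 1a06, d7a2} — 3 commits.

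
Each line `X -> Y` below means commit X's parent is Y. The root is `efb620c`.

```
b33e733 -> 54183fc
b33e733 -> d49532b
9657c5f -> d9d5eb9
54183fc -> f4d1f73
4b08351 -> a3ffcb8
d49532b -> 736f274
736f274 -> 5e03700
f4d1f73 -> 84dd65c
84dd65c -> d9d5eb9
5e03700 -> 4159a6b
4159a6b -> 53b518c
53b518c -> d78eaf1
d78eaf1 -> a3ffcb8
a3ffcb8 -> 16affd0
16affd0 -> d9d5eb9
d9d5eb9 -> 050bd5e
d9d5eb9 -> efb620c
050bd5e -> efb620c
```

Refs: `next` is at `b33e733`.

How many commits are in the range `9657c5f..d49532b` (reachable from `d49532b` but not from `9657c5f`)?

Reachable from d49532b: {050bd5e, 16affd0, 4159a6b, 53b518c, 5e03700, 736f274, a3ffcb8, d49532b, d78eaf1, d9d5eb9, efb620c}.
Reachable from 9657c5f: {050bd5e, 9657c5f, d9d5eb9, efb620c}.
In d49532b's history but not 9657c5f's: {16affd0, 4159a6b, 53b518c, 5e03700, 736f274, a3ffcb8, d49532b, d78eaf1} — 8 commits.

8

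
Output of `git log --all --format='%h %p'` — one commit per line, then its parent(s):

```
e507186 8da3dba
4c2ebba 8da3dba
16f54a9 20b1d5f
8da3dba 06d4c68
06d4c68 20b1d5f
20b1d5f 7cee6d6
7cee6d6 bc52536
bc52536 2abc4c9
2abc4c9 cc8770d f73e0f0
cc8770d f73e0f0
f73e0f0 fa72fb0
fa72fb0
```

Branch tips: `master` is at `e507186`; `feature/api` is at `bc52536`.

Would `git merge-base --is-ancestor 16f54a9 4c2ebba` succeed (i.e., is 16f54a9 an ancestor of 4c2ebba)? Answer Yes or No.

Ancestors of 4c2ebba: {06d4c68, 20b1d5f, 2abc4c9, 4c2ebba, 7cee6d6, 8da3dba, bc52536, cc8770d, f73e0f0, fa72fb0}.
16f54a9 is not in that set, so it is not an ancestor of 4c2ebba.

No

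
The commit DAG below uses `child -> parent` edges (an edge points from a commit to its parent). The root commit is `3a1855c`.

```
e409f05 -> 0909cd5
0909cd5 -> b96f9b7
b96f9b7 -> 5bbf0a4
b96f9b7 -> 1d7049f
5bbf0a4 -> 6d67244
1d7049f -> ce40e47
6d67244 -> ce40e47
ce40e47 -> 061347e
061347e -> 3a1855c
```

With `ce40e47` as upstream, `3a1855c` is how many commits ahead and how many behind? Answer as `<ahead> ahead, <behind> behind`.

Reachable from 3a1855c: {3a1855c}.
Reachable from ce40e47: {061347e, 3a1855c, ce40e47}.
Only in 3a1855c's history (ahead): {} — 0.
Only in ce40e47's history (behind): {061347e, ce40e47} — 2.

0 ahead, 2 behind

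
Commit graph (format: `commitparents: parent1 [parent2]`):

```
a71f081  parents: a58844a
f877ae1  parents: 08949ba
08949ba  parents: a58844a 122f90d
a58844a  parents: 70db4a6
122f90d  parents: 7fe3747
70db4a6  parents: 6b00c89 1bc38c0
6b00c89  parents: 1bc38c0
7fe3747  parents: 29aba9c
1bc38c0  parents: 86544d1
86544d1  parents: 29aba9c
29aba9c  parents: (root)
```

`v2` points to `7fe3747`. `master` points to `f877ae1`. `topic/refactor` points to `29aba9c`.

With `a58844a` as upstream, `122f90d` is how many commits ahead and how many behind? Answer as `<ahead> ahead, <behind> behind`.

Reachable from 122f90d: {122f90d, 29aba9c, 7fe3747}.
Reachable from a58844a: {1bc38c0, 29aba9c, 6b00c89, 70db4a6, 86544d1, a58844a}.
Only in 122f90d's history (ahead): {122f90d, 7fe3747} — 2.
Only in a58844a's history (behind): {1bc38c0, 6b00c89, 70db4a6, 86544d1, a58844a} — 5.

2 ahead, 5 behind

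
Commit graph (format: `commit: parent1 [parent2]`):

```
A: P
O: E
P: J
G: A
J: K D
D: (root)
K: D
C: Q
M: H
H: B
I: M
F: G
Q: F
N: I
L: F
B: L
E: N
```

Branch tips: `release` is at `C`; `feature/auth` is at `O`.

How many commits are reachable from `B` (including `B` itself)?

9

Walking parent pointers from B: reachable set = {A, B, D, F, G, J, K, L, P}.
That is 9 commits.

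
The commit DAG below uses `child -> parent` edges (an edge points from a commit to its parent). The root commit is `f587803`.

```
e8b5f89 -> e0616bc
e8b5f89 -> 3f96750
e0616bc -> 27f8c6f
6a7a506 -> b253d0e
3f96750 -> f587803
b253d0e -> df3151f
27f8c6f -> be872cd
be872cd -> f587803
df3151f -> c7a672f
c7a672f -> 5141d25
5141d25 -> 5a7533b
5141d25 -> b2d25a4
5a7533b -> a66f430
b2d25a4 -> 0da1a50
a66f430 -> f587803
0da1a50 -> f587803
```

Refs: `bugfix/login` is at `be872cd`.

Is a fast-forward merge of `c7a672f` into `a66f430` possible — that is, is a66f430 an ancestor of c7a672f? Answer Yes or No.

A fast-forward from a66f430 to c7a672f is possible iff a66f430 is an ancestor of c7a672f.
Ancestors of c7a672f: {0da1a50, 5141d25, 5a7533b, a66f430, b2d25a4, c7a672f, f587803}.
a66f430 is among them, so fast-forward is possible.

Yes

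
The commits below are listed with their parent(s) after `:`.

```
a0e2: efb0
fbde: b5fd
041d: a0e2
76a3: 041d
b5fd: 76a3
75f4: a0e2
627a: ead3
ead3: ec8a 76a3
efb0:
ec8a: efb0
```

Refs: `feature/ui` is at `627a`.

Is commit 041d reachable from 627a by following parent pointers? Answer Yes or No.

Ancestors of 627a (commits reachable by following parents): {041d, 627a, 76a3, a0e2, ead3, ec8a, efb0}.
041d is in that set, so it is an ancestor of 627a.

Yes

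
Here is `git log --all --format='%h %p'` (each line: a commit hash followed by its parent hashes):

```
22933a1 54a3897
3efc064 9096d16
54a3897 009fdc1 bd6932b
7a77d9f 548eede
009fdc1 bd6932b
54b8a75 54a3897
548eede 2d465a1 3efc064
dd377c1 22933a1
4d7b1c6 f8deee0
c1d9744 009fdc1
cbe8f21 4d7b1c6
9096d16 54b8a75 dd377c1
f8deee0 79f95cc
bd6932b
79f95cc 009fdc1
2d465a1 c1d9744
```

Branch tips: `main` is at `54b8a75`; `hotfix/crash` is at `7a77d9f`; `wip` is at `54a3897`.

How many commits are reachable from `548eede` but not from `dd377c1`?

6

Reachable from 548eede: {009fdc1, 22933a1, 2d465a1, 3efc064, 548eede, 54a3897, 54b8a75, 9096d16, bd6932b, c1d9744, dd377c1}.
Reachable from dd377c1: {009fdc1, 22933a1, 54a3897, bd6932b, dd377c1}.
In 548eede's history but not dd377c1's: {2d465a1, 3efc064, 548eede, 54b8a75, 9096d16, c1d9744} — 6 commits.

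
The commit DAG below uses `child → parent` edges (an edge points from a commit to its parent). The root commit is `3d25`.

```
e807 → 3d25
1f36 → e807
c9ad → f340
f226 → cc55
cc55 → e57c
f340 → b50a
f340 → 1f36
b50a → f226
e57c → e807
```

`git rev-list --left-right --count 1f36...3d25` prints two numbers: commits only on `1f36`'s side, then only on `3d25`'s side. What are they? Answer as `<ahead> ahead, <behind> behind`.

Reachable from 1f36: {1f36, 3d25, e807}.
Reachable from 3d25: {3d25}.
Only in 1f36's history (ahead): {1f36, e807} — 2.
Only in 3d25's history (behind): {} — 0.

2 ahead, 0 behind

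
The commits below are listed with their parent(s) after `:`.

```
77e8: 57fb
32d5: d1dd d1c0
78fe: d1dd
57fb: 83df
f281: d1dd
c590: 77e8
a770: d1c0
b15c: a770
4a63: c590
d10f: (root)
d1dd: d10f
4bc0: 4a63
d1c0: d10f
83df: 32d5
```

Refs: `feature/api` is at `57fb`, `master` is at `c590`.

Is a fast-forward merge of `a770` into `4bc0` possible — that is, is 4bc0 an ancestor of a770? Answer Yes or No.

No

A fast-forward from 4bc0 to a770 is possible iff 4bc0 is an ancestor of a770.
Ancestors of a770: {a770, d10f, d1c0}.
4bc0 is not among them, so fast-forward is not possible.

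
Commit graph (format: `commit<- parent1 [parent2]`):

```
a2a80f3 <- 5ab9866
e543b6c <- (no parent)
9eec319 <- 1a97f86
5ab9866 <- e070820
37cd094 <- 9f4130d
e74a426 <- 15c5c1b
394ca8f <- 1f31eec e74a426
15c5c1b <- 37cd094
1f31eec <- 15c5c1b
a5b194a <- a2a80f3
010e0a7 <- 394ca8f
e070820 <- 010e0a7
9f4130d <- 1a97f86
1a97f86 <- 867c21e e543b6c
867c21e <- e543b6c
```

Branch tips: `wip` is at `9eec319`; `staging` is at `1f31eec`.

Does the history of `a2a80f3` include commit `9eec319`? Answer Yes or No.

No

Ancestors of a2a80f3: {010e0a7, 15c5c1b, 1a97f86, 1f31eec, 37cd094, 394ca8f, 5ab9866, 867c21e, 9f4130d, a2a80f3, e070820, e543b6c, e74a426}.
9eec319 is not in that set, so it is not an ancestor of a2a80f3.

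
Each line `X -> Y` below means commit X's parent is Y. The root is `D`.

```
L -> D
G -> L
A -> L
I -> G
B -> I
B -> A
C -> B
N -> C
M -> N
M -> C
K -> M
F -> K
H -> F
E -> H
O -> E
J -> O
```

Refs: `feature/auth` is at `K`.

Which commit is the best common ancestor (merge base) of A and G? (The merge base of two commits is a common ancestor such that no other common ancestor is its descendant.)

L

Ancestors of A: {A, D, L}.
Ancestors of G: {D, G, L}.
Common ancestors: {D, L}.
Among these, L is not an ancestor of any other common ancestor — it is the merge base.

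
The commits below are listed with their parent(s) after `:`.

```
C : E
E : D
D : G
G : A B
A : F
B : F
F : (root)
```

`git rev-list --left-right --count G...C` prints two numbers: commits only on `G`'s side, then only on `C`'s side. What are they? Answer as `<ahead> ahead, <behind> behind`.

0 ahead, 3 behind

Reachable from G: {A, B, F, G}.
Reachable from C: {A, B, C, D, E, F, G}.
Only in G's history (ahead): {} — 0.
Only in C's history (behind): {C, D, E} — 3.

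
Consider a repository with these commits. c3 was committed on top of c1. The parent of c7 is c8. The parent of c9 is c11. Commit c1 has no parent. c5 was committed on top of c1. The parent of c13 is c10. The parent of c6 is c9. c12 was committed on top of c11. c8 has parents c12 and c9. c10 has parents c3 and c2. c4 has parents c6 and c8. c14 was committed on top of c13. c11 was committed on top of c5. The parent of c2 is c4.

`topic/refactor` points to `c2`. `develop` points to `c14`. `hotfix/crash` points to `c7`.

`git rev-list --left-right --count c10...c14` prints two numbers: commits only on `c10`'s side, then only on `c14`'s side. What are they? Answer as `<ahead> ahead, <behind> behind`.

Reachable from c10: {c1, c10, c11, c12, c2, c3, c4, c5, c6, c8, c9}.
Reachable from c14: {c1, c10, c11, c12, c13, c14, c2, c3, c4, c5, c6, c8, c9}.
Only in c10's history (ahead): {} — 0.
Only in c14's history (behind): {c13, c14} — 2.

0 ahead, 2 behind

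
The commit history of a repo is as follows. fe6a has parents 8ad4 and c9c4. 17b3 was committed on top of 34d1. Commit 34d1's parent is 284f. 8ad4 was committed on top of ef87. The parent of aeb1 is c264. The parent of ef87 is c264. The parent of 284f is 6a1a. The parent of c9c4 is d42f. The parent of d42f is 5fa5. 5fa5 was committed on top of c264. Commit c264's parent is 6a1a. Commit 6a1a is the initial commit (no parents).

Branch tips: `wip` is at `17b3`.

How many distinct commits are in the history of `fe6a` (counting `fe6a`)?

8

Walking parent pointers from fe6a: reachable set = {5fa5, 6a1a, 8ad4, c264, c9c4, d42f, ef87, fe6a}.
That is 8 commits.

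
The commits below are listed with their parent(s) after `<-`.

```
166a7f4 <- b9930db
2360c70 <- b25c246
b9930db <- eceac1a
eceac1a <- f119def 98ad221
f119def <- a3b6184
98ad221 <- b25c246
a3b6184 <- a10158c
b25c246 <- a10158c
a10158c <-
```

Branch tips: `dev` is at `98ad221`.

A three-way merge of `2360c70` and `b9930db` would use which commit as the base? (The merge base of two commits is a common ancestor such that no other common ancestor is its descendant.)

Ancestors of 2360c70: {2360c70, a10158c, b25c246}.
Ancestors of b9930db: {98ad221, a10158c, a3b6184, b25c246, b9930db, eceac1a, f119def}.
Common ancestors: {a10158c, b25c246}.
Among these, b25c246 is not an ancestor of any other common ancestor — it is the merge base.

b25c246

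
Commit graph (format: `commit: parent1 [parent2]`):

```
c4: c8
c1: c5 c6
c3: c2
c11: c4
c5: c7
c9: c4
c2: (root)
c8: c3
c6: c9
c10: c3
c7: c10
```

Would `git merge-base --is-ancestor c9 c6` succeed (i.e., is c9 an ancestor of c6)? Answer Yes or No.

Ancestors of c6 (commits reachable by following parents): {c2, c3, c4, c6, c8, c9}.
c9 is in that set, so it is an ancestor of c6.

Yes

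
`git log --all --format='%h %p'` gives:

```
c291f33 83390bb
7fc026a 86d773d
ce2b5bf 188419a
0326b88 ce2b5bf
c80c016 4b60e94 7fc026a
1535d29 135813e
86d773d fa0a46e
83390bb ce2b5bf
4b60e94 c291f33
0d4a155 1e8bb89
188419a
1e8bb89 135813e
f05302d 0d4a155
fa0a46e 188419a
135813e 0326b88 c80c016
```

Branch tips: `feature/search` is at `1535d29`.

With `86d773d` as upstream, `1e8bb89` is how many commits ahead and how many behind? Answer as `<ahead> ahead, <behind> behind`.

9 ahead, 0 behind

Reachable from 1e8bb89: {0326b88, 135813e, 188419a, 1e8bb89, 4b60e94, 7fc026a, 83390bb, 86d773d, c291f33, c80c016, ce2b5bf, fa0a46e}.
Reachable from 86d773d: {188419a, 86d773d, fa0a46e}.
Only in 1e8bb89's history (ahead): {0326b88, 135813e, 1e8bb89, 4b60e94, 7fc026a, 83390bb, c291f33, c80c016, ce2b5bf} — 9.
Only in 86d773d's history (behind): {} — 0.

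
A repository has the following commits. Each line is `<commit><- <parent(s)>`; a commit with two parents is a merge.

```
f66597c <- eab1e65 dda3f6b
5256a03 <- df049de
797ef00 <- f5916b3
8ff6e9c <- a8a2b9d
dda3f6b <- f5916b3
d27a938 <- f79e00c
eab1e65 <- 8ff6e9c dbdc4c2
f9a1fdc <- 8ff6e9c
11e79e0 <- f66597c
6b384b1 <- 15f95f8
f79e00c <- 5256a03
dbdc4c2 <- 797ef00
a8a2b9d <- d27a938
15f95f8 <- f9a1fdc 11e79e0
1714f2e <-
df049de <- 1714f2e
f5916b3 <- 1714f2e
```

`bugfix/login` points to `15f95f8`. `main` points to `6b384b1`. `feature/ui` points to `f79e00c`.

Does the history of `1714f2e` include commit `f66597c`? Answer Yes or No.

Ancestors of 1714f2e: {1714f2e}.
f66597c is not in that set, so it is not an ancestor of 1714f2e.

No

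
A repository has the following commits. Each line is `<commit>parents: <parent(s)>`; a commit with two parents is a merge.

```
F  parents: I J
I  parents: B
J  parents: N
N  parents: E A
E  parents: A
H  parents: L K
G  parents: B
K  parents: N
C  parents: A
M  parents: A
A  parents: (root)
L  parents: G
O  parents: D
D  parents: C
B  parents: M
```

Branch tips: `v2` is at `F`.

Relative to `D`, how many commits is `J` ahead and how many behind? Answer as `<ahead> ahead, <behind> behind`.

Reachable from J: {A, E, J, N}.
Reachable from D: {A, C, D}.
Only in J's history (ahead): {E, J, N} — 3.
Only in D's history (behind): {C, D} — 2.

3 ahead, 2 behind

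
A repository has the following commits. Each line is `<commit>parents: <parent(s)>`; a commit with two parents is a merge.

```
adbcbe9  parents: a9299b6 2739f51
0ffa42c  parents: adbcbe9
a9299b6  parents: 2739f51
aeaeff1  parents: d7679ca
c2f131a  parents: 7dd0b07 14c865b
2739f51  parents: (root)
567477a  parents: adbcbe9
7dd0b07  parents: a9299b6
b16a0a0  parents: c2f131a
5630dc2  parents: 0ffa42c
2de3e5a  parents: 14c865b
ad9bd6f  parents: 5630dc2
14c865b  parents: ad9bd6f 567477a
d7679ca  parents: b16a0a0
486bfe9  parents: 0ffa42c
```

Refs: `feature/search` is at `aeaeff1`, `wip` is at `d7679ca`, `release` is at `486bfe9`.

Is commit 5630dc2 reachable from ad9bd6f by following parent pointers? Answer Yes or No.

Ancestors of ad9bd6f (commits reachable by following parents): {0ffa42c, 2739f51, 5630dc2, a9299b6, ad9bd6f, adbcbe9}.
5630dc2 is in that set, so it is an ancestor of ad9bd6f.

Yes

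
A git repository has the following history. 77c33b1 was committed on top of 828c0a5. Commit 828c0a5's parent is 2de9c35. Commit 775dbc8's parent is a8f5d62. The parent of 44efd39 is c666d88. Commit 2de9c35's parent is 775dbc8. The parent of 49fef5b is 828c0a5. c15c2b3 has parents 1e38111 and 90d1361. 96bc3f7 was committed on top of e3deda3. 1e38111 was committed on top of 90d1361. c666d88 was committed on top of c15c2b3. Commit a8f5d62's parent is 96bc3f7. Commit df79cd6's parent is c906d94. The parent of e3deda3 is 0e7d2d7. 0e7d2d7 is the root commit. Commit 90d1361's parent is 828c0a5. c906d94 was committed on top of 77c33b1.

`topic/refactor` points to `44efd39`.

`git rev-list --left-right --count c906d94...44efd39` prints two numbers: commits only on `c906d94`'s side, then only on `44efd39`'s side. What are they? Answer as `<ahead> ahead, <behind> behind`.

Reachable from c906d94: {0e7d2d7, 2de9c35, 775dbc8, 77c33b1, 828c0a5, 96bc3f7, a8f5d62, c906d94, e3deda3}.
Reachable from 44efd39: {0e7d2d7, 1e38111, 2de9c35, 44efd39, 775dbc8, 828c0a5, 90d1361, 96bc3f7, a8f5d62, c15c2b3, c666d88, e3deda3}.
Only in c906d94's history (ahead): {77c33b1, c906d94} — 2.
Only in 44efd39's history (behind): {1e38111, 44efd39, 90d1361, c15c2b3, c666d88} — 5.

2 ahead, 5 behind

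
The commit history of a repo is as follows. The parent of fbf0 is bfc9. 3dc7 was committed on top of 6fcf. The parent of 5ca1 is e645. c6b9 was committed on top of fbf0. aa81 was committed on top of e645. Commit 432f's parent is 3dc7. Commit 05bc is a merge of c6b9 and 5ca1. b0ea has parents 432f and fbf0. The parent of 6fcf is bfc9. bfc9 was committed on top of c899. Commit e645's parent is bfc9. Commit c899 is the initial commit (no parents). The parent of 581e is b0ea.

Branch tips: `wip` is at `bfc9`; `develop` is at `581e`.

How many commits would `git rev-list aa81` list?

Walking parent pointers from aa81: reachable set = {aa81, bfc9, c899, e645}.
That is 4 commits.

4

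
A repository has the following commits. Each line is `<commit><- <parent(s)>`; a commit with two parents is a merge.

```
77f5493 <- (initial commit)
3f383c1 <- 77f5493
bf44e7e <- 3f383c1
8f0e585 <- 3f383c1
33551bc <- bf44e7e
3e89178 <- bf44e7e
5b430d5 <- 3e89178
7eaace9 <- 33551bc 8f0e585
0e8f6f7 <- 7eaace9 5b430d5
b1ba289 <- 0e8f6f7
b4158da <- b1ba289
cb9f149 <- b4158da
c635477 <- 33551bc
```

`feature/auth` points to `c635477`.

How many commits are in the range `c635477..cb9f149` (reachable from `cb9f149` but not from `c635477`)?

8

Reachable from cb9f149: {0e8f6f7, 33551bc, 3e89178, 3f383c1, 5b430d5, 77f5493, 7eaace9, 8f0e585, b1ba289, b4158da, bf44e7e, cb9f149}.
Reachable from c635477: {33551bc, 3f383c1, 77f5493, bf44e7e, c635477}.
In cb9f149's history but not c635477's: {0e8f6f7, 3e89178, 5b430d5, 7eaace9, 8f0e585, b1ba289, b4158da, cb9f149} — 8 commits.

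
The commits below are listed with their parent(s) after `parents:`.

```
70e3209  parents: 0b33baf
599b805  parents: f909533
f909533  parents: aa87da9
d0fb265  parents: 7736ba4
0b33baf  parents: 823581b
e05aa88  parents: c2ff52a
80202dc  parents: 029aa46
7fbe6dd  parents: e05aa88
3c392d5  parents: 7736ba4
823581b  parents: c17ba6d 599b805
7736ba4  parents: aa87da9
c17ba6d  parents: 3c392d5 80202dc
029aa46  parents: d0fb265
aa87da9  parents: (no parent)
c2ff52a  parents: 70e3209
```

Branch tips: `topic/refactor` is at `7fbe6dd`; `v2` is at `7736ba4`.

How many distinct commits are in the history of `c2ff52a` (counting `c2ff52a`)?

Walking parent pointers from c2ff52a: reachable set = {029aa46, 0b33baf, 3c392d5, 599b805, 70e3209, 7736ba4, 80202dc, 823581b, aa87da9, c17ba6d, c2ff52a, d0fb265, f909533}.
That is 13 commits.

13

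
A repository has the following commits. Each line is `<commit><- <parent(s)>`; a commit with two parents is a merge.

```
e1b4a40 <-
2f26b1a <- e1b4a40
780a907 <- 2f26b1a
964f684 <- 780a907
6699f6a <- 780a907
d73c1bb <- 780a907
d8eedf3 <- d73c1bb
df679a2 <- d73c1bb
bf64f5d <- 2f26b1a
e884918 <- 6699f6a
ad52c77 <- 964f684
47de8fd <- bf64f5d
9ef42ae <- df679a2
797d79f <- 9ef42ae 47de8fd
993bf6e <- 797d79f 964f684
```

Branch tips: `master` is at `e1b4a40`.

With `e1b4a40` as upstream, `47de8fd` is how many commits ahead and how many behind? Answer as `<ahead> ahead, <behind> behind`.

Reachable from 47de8fd: {2f26b1a, 47de8fd, bf64f5d, e1b4a40}.
Reachable from e1b4a40: {e1b4a40}.
Only in 47de8fd's history (ahead): {2f26b1a, 47de8fd, bf64f5d} — 3.
Only in e1b4a40's history (behind): {} — 0.

3 ahead, 0 behind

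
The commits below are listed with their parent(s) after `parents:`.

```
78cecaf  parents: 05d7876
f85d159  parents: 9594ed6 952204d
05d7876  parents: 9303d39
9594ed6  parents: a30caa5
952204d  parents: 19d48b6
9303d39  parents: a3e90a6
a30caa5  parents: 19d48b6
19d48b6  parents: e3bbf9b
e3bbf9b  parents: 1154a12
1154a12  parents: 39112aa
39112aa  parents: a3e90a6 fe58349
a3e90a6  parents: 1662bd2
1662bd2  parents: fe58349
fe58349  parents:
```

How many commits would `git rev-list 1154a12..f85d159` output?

Reachable from f85d159: {1154a12, 1662bd2, 19d48b6, 39112aa, 952204d, 9594ed6, a30caa5, a3e90a6, e3bbf9b, f85d159, fe58349}.
Reachable from 1154a12: {1154a12, 1662bd2, 39112aa, a3e90a6, fe58349}.
In f85d159's history but not 1154a12's: {19d48b6, 952204d, 9594ed6, a30caa5, e3bbf9b, f85d159} — 6 commits.

6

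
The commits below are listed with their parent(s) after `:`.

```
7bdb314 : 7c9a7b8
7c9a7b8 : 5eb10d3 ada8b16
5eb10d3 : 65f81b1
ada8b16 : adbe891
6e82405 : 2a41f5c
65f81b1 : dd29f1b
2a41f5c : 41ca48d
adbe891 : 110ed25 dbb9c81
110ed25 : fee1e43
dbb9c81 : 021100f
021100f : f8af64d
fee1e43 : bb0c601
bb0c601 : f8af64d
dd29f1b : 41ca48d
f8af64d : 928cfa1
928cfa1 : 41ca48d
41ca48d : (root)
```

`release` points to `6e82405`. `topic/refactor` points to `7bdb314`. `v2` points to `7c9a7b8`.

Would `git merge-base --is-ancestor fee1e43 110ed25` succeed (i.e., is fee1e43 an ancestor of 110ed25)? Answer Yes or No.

Yes

Ancestors of 110ed25 (commits reachable by following parents): {110ed25, 41ca48d, 928cfa1, bb0c601, f8af64d, fee1e43}.
fee1e43 is in that set, so it is an ancestor of 110ed25.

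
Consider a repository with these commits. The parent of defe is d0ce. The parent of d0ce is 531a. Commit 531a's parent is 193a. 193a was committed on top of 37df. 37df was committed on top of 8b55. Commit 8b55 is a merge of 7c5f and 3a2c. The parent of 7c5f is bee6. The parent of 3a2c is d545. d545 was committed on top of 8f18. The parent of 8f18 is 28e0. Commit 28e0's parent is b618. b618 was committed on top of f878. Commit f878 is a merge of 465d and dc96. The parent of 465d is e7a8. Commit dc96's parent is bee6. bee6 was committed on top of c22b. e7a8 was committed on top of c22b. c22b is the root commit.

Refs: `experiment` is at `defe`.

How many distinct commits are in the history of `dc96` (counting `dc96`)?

3

Walking parent pointers from dc96: reachable set = {bee6, c22b, dc96}.
That is 3 commits.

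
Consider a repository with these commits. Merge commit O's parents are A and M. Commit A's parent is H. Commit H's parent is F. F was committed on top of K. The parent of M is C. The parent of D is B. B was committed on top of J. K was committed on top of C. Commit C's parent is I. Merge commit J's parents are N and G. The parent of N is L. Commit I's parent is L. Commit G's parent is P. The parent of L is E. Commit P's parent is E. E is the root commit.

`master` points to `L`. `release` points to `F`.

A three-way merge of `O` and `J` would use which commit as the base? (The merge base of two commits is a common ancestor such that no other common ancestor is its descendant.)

Ancestors of O: {A, C, E, F, H, I, K, L, M, O}.
Ancestors of J: {E, G, J, L, N, P}.
Common ancestors: {E, L}.
Among these, L is not an ancestor of any other common ancestor — it is the merge base.

L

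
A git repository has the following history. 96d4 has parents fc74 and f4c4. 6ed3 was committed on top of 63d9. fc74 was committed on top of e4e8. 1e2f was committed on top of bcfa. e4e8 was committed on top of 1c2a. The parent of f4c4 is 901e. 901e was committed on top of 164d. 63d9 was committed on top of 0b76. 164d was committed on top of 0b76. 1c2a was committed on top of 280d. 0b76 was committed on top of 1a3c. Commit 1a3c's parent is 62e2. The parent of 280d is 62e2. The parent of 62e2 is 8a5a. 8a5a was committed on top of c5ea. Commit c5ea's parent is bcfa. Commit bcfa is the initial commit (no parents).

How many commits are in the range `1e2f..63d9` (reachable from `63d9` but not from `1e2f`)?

Reachable from 63d9: {0b76, 1a3c, 62e2, 63d9, 8a5a, bcfa, c5ea}.
Reachable from 1e2f: {1e2f, bcfa}.
In 63d9's history but not 1e2f's: {0b76, 1a3c, 62e2, 63d9, 8a5a, c5ea} — 6 commits.

6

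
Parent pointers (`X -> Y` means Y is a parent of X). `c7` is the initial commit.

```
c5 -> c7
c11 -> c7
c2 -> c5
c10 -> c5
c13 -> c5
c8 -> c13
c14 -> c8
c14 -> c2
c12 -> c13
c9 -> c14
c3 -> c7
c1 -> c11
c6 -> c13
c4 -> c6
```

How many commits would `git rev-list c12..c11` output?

Reachable from c11: {c11, c7}.
Reachable from c12: {c12, c13, c5, c7}.
In c11's history but not c12's: {c11} — 1 commit.

1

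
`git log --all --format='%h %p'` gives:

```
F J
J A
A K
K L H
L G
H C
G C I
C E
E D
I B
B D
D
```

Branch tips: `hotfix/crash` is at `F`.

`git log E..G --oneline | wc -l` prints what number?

4

Reachable from G: {B, C, D, E, G, I}.
Reachable from E: {D, E}.
In G's history but not E's: {B, C, G, I} — 4 commits.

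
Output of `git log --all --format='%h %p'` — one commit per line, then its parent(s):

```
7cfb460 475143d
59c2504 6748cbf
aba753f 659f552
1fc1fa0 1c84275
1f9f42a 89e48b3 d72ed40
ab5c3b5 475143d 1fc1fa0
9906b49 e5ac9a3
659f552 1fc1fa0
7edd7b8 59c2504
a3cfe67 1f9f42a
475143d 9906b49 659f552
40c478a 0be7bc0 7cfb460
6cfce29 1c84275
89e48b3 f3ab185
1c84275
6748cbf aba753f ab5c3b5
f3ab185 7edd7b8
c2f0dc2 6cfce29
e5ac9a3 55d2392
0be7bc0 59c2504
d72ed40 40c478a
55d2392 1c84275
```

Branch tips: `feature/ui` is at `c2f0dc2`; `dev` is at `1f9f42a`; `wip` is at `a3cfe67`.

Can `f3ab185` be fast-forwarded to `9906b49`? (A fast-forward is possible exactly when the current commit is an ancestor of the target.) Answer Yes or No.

No

A fast-forward from f3ab185 to 9906b49 is possible iff f3ab185 is an ancestor of 9906b49.
Ancestors of 9906b49: {1c84275, 55d2392, 9906b49, e5ac9a3}.
f3ab185 is not among them, so fast-forward is not possible.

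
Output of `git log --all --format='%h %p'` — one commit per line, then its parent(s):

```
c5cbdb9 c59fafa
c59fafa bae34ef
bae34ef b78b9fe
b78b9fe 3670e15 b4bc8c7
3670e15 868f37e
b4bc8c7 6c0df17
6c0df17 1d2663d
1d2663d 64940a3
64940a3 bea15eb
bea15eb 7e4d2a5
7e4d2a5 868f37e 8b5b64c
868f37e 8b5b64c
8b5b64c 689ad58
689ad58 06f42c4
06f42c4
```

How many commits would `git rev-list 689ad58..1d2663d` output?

Reachable from 1d2663d: {06f42c4, 1d2663d, 64940a3, 689ad58, 7e4d2a5, 868f37e, 8b5b64c, bea15eb}.
Reachable from 689ad58: {06f42c4, 689ad58}.
In 1d2663d's history but not 689ad58's: {1d2663d, 64940a3, 7e4d2a5, 868f37e, 8b5b64c, bea15eb} — 6 commits.

6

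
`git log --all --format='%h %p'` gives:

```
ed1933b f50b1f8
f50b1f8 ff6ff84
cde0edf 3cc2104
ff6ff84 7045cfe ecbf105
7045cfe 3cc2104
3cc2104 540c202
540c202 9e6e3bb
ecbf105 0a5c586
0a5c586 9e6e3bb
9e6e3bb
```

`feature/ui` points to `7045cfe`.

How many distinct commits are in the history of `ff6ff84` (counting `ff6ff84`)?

Walking parent pointers from ff6ff84: reachable set = {0a5c586, 3cc2104, 540c202, 7045cfe, 9e6e3bb, ecbf105, ff6ff84}.
That is 7 commits.

7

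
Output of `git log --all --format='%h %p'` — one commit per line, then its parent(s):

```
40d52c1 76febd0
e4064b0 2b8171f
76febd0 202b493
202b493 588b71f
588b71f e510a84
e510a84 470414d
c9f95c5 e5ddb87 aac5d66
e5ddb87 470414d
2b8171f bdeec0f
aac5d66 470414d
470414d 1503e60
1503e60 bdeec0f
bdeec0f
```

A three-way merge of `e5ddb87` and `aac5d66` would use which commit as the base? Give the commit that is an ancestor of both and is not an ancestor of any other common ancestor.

470414d

Ancestors of e5ddb87: {1503e60, 470414d, bdeec0f, e5ddb87}.
Ancestors of aac5d66: {1503e60, 470414d, aac5d66, bdeec0f}.
Common ancestors: {1503e60, 470414d, bdeec0f}.
Among these, 470414d is not an ancestor of any other common ancestor — it is the merge base.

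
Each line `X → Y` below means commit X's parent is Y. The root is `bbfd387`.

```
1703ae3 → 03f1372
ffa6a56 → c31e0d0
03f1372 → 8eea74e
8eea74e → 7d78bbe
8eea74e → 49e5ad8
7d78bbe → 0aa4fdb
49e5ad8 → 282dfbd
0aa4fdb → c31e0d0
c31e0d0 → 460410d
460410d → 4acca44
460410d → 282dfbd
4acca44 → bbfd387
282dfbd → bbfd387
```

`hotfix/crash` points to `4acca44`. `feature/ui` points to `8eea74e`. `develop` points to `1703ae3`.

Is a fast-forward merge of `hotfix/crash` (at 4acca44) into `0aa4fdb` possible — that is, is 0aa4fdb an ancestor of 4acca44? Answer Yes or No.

No

A fast-forward from 0aa4fdb to 4acca44 is possible iff 0aa4fdb is an ancestor of 4acca44.
Ancestors of 4acca44: {4acca44, bbfd387}.
0aa4fdb is not among them, so fast-forward is not possible.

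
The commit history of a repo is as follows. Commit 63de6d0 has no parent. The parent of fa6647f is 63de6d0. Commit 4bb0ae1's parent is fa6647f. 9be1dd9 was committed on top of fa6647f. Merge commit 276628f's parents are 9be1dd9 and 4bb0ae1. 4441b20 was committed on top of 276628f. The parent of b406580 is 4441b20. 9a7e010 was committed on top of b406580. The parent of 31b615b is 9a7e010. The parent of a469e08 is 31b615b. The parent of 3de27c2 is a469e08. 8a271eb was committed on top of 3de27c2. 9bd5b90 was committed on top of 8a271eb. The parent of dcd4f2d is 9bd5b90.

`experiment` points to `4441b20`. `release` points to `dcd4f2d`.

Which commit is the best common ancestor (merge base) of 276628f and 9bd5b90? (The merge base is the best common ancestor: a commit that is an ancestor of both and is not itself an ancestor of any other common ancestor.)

Ancestors of 276628f: {276628f, 4bb0ae1, 63de6d0, 9be1dd9, fa6647f}.
Ancestors of 9bd5b90: {276628f, 31b615b, 3de27c2, 4441b20, 4bb0ae1, 63de6d0, 8a271eb, 9a7e010, 9bd5b90, 9be1dd9, a469e08, b406580, fa6647f}.
Common ancestors: {276628f, 4bb0ae1, 63de6d0, 9be1dd9, fa6647f}.
Among these, 276628f is not an ancestor of any other common ancestor — it is the merge base.

276628f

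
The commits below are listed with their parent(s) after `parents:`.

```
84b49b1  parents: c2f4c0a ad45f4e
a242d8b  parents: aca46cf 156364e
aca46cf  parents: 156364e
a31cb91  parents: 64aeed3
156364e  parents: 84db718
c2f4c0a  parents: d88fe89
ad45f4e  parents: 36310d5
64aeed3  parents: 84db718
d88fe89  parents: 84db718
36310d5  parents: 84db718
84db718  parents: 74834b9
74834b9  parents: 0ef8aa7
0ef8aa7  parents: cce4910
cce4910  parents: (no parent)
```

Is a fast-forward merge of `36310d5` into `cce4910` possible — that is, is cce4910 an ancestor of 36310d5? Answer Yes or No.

A fast-forward from cce4910 to 36310d5 is possible iff cce4910 is an ancestor of 36310d5.
Ancestors of 36310d5: {0ef8aa7, 36310d5, 74834b9, 84db718, cce4910}.
cce4910 is among them, so fast-forward is possible.

Yes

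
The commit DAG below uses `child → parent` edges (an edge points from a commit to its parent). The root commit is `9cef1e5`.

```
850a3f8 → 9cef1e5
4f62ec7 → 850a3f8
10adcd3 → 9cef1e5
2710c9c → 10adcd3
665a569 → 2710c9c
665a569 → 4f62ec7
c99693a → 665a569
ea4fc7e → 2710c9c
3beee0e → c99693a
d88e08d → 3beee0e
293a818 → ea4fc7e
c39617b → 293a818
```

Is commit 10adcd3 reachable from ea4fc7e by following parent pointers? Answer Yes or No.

Yes

Ancestors of ea4fc7e (commits reachable by following parents): {10adcd3, 2710c9c, 9cef1e5, ea4fc7e}.
10adcd3 is in that set, so it is an ancestor of ea4fc7e.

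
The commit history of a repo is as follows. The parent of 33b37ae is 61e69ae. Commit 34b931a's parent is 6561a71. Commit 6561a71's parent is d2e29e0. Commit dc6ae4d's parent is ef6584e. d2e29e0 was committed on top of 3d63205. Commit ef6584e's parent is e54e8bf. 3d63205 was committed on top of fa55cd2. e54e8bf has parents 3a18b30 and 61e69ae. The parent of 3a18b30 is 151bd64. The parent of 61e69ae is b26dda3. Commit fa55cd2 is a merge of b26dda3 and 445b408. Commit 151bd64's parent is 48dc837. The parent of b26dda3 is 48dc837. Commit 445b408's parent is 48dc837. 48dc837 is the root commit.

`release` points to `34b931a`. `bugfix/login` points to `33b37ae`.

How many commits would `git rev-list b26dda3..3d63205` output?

3

Reachable from 3d63205: {3d63205, 445b408, 48dc837, b26dda3, fa55cd2}.
Reachable from b26dda3: {48dc837, b26dda3}.
In 3d63205's history but not b26dda3's: {3d63205, 445b408, fa55cd2} — 3 commits.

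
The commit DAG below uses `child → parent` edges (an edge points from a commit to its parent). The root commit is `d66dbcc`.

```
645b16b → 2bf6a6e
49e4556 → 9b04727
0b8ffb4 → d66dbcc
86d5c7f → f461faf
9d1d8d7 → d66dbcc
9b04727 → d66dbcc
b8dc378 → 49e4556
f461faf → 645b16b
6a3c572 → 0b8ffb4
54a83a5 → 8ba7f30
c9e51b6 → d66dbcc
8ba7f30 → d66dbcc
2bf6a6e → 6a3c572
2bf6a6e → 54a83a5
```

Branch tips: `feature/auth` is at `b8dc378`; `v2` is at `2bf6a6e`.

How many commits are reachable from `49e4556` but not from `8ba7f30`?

Reachable from 49e4556: {49e4556, 9b04727, d66dbcc}.
Reachable from 8ba7f30: {8ba7f30, d66dbcc}.
In 49e4556's history but not 8ba7f30's: {49e4556, 9b04727} — 2 commits.

2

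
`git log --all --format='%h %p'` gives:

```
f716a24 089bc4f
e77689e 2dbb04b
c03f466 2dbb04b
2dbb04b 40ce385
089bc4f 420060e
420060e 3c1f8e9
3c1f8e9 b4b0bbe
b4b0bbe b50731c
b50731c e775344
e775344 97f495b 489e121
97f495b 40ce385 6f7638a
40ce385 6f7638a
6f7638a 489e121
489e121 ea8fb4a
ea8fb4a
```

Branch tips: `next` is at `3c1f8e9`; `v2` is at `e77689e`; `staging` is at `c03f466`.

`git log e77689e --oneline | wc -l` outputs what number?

6

Walking parent pointers from e77689e: reachable set = {2dbb04b, 40ce385, 489e121, 6f7638a, e77689e, ea8fb4a}.
That is 6 commits.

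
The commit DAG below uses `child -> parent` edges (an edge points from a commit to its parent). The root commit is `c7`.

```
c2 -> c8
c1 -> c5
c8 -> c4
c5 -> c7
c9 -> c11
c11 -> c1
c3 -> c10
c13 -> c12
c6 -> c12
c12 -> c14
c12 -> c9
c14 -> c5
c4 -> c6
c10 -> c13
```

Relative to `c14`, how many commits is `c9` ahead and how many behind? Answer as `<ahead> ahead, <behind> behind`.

Reachable from c9: {c1, c11, c5, c7, c9}.
Reachable from c14: {c14, c5, c7}.
Only in c9's history (ahead): {c1, c11, c9} — 3.
Only in c14's history (behind): {c14} — 1.

3 ahead, 1 behind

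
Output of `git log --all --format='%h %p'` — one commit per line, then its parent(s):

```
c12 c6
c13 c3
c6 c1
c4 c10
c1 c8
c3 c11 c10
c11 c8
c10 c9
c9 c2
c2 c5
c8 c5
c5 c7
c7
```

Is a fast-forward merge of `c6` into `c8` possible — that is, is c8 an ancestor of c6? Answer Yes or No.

A fast-forward from c8 to c6 is possible iff c8 is an ancestor of c6.
Ancestors of c6: {c1, c5, c6, c7, c8}.
c8 is among them, so fast-forward is possible.

Yes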